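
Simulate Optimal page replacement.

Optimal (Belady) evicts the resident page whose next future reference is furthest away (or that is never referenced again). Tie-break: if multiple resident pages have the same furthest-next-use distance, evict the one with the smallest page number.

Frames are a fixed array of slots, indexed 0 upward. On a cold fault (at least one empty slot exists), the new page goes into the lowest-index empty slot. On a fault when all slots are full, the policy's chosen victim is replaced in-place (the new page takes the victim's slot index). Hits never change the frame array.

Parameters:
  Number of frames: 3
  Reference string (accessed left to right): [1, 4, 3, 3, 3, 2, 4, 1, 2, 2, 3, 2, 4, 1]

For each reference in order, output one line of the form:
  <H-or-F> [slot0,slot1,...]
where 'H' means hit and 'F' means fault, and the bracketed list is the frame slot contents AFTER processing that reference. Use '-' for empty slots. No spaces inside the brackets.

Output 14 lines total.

F [1,-,-]
F [1,4,-]
F [1,4,3]
H [1,4,3]
H [1,4,3]
F [1,4,2]
H [1,4,2]
H [1,4,2]
H [1,4,2]
H [1,4,2]
F [3,4,2]
H [3,4,2]
H [3,4,2]
F [3,4,1]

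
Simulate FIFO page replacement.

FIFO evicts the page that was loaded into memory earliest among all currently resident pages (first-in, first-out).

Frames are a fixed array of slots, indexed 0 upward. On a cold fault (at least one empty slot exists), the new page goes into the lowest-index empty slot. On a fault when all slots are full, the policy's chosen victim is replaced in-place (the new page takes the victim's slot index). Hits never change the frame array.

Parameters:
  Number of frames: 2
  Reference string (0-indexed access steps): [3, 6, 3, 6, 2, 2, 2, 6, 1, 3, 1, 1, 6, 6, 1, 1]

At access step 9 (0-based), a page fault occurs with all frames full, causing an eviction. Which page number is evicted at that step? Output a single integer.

Step 0: ref 3 -> FAULT, frames=[3,-]
Step 1: ref 6 -> FAULT, frames=[3,6]
Step 2: ref 3 -> HIT, frames=[3,6]
Step 3: ref 6 -> HIT, frames=[3,6]
Step 4: ref 2 -> FAULT, evict 3, frames=[2,6]
Step 5: ref 2 -> HIT, frames=[2,6]
Step 6: ref 2 -> HIT, frames=[2,6]
Step 7: ref 6 -> HIT, frames=[2,6]
Step 8: ref 1 -> FAULT, evict 6, frames=[2,1]
Step 9: ref 3 -> FAULT, evict 2, frames=[3,1]
At step 9: evicted page 2

Answer: 2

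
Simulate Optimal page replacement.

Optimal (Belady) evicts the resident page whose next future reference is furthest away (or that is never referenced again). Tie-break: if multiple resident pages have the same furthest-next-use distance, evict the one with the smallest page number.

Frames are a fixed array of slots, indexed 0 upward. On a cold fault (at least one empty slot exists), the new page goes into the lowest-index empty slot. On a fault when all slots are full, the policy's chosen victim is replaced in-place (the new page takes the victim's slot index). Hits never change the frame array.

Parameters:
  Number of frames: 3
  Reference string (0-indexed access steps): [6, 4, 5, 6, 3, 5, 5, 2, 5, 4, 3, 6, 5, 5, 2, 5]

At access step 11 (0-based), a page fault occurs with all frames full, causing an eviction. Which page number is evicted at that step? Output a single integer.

Answer: 3

Derivation:
Step 0: ref 6 -> FAULT, frames=[6,-,-]
Step 1: ref 4 -> FAULT, frames=[6,4,-]
Step 2: ref 5 -> FAULT, frames=[6,4,5]
Step 3: ref 6 -> HIT, frames=[6,4,5]
Step 4: ref 3 -> FAULT, evict 6, frames=[3,4,5]
Step 5: ref 5 -> HIT, frames=[3,4,5]
Step 6: ref 5 -> HIT, frames=[3,4,5]
Step 7: ref 2 -> FAULT, evict 3, frames=[2,4,5]
Step 8: ref 5 -> HIT, frames=[2,4,5]
Step 9: ref 4 -> HIT, frames=[2,4,5]
Step 10: ref 3 -> FAULT, evict 4, frames=[2,3,5]
Step 11: ref 6 -> FAULT, evict 3, frames=[2,6,5]
At step 11: evicted page 3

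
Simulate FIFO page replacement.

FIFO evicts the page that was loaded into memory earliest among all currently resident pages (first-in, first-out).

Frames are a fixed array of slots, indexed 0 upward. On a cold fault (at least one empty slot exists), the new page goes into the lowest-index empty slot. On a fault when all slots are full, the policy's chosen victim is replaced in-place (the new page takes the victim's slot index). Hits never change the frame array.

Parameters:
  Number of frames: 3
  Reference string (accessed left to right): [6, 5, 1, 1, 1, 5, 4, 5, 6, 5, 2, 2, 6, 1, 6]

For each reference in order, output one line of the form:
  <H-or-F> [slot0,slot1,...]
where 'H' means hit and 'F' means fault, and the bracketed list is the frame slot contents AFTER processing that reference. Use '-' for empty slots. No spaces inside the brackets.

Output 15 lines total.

F [6,-,-]
F [6,5,-]
F [6,5,1]
H [6,5,1]
H [6,5,1]
H [6,5,1]
F [4,5,1]
H [4,5,1]
F [4,6,1]
F [4,6,5]
F [2,6,5]
H [2,6,5]
H [2,6,5]
F [2,1,5]
F [2,1,6]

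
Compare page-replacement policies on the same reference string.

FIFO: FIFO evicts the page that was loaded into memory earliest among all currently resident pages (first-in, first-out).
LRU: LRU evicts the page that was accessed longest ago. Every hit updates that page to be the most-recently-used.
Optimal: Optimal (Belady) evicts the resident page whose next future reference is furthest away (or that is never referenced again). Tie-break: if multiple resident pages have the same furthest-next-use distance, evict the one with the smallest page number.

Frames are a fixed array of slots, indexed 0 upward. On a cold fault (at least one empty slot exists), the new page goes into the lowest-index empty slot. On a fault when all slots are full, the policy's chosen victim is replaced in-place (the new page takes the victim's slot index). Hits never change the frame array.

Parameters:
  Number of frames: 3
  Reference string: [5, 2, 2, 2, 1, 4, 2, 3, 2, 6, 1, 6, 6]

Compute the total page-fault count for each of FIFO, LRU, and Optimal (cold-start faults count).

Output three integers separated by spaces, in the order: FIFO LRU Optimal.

Answer: 8 7 6

Derivation:
--- FIFO ---
  step 0: ref 5 -> FAULT, frames=[5,-,-] (faults so far: 1)
  step 1: ref 2 -> FAULT, frames=[5,2,-] (faults so far: 2)
  step 2: ref 2 -> HIT, frames=[5,2,-] (faults so far: 2)
  step 3: ref 2 -> HIT, frames=[5,2,-] (faults so far: 2)
  step 4: ref 1 -> FAULT, frames=[5,2,1] (faults so far: 3)
  step 5: ref 4 -> FAULT, evict 5, frames=[4,2,1] (faults so far: 4)
  step 6: ref 2 -> HIT, frames=[4,2,1] (faults so far: 4)
  step 7: ref 3 -> FAULT, evict 2, frames=[4,3,1] (faults so far: 5)
  step 8: ref 2 -> FAULT, evict 1, frames=[4,3,2] (faults so far: 6)
  step 9: ref 6 -> FAULT, evict 4, frames=[6,3,2] (faults so far: 7)
  step 10: ref 1 -> FAULT, evict 3, frames=[6,1,2] (faults so far: 8)
  step 11: ref 6 -> HIT, frames=[6,1,2] (faults so far: 8)
  step 12: ref 6 -> HIT, frames=[6,1,2] (faults so far: 8)
  FIFO total faults: 8
--- LRU ---
  step 0: ref 5 -> FAULT, frames=[5,-,-] (faults so far: 1)
  step 1: ref 2 -> FAULT, frames=[5,2,-] (faults so far: 2)
  step 2: ref 2 -> HIT, frames=[5,2,-] (faults so far: 2)
  step 3: ref 2 -> HIT, frames=[5,2,-] (faults so far: 2)
  step 4: ref 1 -> FAULT, frames=[5,2,1] (faults so far: 3)
  step 5: ref 4 -> FAULT, evict 5, frames=[4,2,1] (faults so far: 4)
  step 6: ref 2 -> HIT, frames=[4,2,1] (faults so far: 4)
  step 7: ref 3 -> FAULT, evict 1, frames=[4,2,3] (faults so far: 5)
  step 8: ref 2 -> HIT, frames=[4,2,3] (faults so far: 5)
  step 9: ref 6 -> FAULT, evict 4, frames=[6,2,3] (faults so far: 6)
  step 10: ref 1 -> FAULT, evict 3, frames=[6,2,1] (faults so far: 7)
  step 11: ref 6 -> HIT, frames=[6,2,1] (faults so far: 7)
  step 12: ref 6 -> HIT, frames=[6,2,1] (faults so far: 7)
  LRU total faults: 7
--- Optimal ---
  step 0: ref 5 -> FAULT, frames=[5,-,-] (faults so far: 1)
  step 1: ref 2 -> FAULT, frames=[5,2,-] (faults so far: 2)
  step 2: ref 2 -> HIT, frames=[5,2,-] (faults so far: 2)
  step 3: ref 2 -> HIT, frames=[5,2,-] (faults so far: 2)
  step 4: ref 1 -> FAULT, frames=[5,2,1] (faults so far: 3)
  step 5: ref 4 -> FAULT, evict 5, frames=[4,2,1] (faults so far: 4)
  step 6: ref 2 -> HIT, frames=[4,2,1] (faults so far: 4)
  step 7: ref 3 -> FAULT, evict 4, frames=[3,2,1] (faults so far: 5)
  step 8: ref 2 -> HIT, frames=[3,2,1] (faults so far: 5)
  step 9: ref 6 -> FAULT, evict 2, frames=[3,6,1] (faults so far: 6)
  step 10: ref 1 -> HIT, frames=[3,6,1] (faults so far: 6)
  step 11: ref 6 -> HIT, frames=[3,6,1] (faults so far: 6)
  step 12: ref 6 -> HIT, frames=[3,6,1] (faults so far: 6)
  Optimal total faults: 6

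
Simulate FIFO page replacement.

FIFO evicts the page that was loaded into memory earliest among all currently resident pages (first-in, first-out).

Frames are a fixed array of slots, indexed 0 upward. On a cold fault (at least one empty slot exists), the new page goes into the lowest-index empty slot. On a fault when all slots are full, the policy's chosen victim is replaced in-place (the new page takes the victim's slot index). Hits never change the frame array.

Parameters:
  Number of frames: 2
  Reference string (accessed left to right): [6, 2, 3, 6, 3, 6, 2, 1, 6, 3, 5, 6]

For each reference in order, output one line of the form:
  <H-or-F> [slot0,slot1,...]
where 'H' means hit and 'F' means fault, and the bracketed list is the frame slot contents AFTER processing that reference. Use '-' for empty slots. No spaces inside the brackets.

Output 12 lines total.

F [6,-]
F [6,2]
F [3,2]
F [3,6]
H [3,6]
H [3,6]
F [2,6]
F [2,1]
F [6,1]
F [6,3]
F [5,3]
F [5,6]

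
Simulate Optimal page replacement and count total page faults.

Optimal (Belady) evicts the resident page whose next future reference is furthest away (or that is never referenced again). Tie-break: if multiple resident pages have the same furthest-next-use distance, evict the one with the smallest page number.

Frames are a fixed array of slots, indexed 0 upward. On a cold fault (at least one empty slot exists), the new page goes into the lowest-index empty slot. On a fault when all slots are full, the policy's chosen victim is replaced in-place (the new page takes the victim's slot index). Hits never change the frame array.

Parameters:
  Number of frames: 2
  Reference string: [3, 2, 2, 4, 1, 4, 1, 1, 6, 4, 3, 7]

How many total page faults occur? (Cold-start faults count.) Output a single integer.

Answer: 7

Derivation:
Step 0: ref 3 → FAULT, frames=[3,-]
Step 1: ref 2 → FAULT, frames=[3,2]
Step 2: ref 2 → HIT, frames=[3,2]
Step 3: ref 4 → FAULT (evict 2), frames=[3,4]
Step 4: ref 1 → FAULT (evict 3), frames=[1,4]
Step 5: ref 4 → HIT, frames=[1,4]
Step 6: ref 1 → HIT, frames=[1,4]
Step 7: ref 1 → HIT, frames=[1,4]
Step 8: ref 6 → FAULT (evict 1), frames=[6,4]
Step 9: ref 4 → HIT, frames=[6,4]
Step 10: ref 3 → FAULT (evict 4), frames=[6,3]
Step 11: ref 7 → FAULT (evict 3), frames=[6,7]
Total faults: 7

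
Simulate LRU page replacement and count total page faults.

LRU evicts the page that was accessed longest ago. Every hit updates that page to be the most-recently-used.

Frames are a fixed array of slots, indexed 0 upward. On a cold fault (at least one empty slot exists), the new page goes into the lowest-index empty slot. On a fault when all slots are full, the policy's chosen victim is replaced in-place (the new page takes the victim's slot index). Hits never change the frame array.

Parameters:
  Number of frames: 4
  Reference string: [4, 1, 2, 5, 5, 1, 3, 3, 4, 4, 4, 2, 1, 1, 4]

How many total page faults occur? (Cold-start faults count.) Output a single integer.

Answer: 7

Derivation:
Step 0: ref 4 → FAULT, frames=[4,-,-,-]
Step 1: ref 1 → FAULT, frames=[4,1,-,-]
Step 2: ref 2 → FAULT, frames=[4,1,2,-]
Step 3: ref 5 → FAULT, frames=[4,1,2,5]
Step 4: ref 5 → HIT, frames=[4,1,2,5]
Step 5: ref 1 → HIT, frames=[4,1,2,5]
Step 6: ref 3 → FAULT (evict 4), frames=[3,1,2,5]
Step 7: ref 3 → HIT, frames=[3,1,2,5]
Step 8: ref 4 → FAULT (evict 2), frames=[3,1,4,5]
Step 9: ref 4 → HIT, frames=[3,1,4,5]
Step 10: ref 4 → HIT, frames=[3,1,4,5]
Step 11: ref 2 → FAULT (evict 5), frames=[3,1,4,2]
Step 12: ref 1 → HIT, frames=[3,1,4,2]
Step 13: ref 1 → HIT, frames=[3,1,4,2]
Step 14: ref 4 → HIT, frames=[3,1,4,2]
Total faults: 7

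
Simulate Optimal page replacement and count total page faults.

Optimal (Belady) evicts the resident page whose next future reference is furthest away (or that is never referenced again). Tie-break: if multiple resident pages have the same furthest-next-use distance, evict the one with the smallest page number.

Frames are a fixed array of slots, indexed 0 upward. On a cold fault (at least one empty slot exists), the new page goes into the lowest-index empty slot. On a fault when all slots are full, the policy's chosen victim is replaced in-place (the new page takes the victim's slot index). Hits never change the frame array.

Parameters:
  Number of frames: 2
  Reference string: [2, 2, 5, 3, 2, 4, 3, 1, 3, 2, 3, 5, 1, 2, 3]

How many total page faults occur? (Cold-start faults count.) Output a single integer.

Step 0: ref 2 → FAULT, frames=[2,-]
Step 1: ref 2 → HIT, frames=[2,-]
Step 2: ref 5 → FAULT, frames=[2,5]
Step 3: ref 3 → FAULT (evict 5), frames=[2,3]
Step 4: ref 2 → HIT, frames=[2,3]
Step 5: ref 4 → FAULT (evict 2), frames=[4,3]
Step 6: ref 3 → HIT, frames=[4,3]
Step 7: ref 1 → FAULT (evict 4), frames=[1,3]
Step 8: ref 3 → HIT, frames=[1,3]
Step 9: ref 2 → FAULT (evict 1), frames=[2,3]
Step 10: ref 3 → HIT, frames=[2,3]
Step 11: ref 5 → FAULT (evict 3), frames=[2,5]
Step 12: ref 1 → FAULT (evict 5), frames=[2,1]
Step 13: ref 2 → HIT, frames=[2,1]
Step 14: ref 3 → FAULT (evict 1), frames=[2,3]
Total faults: 9

Answer: 9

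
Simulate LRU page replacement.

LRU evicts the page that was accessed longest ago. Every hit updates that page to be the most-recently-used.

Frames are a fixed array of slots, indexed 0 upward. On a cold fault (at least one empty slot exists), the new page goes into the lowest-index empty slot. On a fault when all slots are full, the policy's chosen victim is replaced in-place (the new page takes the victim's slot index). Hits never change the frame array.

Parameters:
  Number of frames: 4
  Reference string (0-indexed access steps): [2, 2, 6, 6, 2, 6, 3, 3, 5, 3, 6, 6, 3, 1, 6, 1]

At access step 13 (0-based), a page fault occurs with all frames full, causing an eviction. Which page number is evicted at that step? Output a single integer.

Step 0: ref 2 -> FAULT, frames=[2,-,-,-]
Step 1: ref 2 -> HIT, frames=[2,-,-,-]
Step 2: ref 6 -> FAULT, frames=[2,6,-,-]
Step 3: ref 6 -> HIT, frames=[2,6,-,-]
Step 4: ref 2 -> HIT, frames=[2,6,-,-]
Step 5: ref 6 -> HIT, frames=[2,6,-,-]
Step 6: ref 3 -> FAULT, frames=[2,6,3,-]
Step 7: ref 3 -> HIT, frames=[2,6,3,-]
Step 8: ref 5 -> FAULT, frames=[2,6,3,5]
Step 9: ref 3 -> HIT, frames=[2,6,3,5]
Step 10: ref 6 -> HIT, frames=[2,6,3,5]
Step 11: ref 6 -> HIT, frames=[2,6,3,5]
Step 12: ref 3 -> HIT, frames=[2,6,3,5]
Step 13: ref 1 -> FAULT, evict 2, frames=[1,6,3,5]
At step 13: evicted page 2

Answer: 2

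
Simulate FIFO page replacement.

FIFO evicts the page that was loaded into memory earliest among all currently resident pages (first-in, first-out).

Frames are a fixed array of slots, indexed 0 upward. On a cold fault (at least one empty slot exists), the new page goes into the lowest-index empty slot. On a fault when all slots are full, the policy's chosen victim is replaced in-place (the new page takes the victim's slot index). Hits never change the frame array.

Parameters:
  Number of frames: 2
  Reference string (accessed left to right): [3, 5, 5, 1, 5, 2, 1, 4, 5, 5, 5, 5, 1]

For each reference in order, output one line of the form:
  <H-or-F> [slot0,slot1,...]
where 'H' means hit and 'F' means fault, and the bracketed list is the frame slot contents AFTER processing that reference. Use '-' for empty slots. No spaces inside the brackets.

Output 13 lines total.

F [3,-]
F [3,5]
H [3,5]
F [1,5]
H [1,5]
F [1,2]
H [1,2]
F [4,2]
F [4,5]
H [4,5]
H [4,5]
H [4,5]
F [1,5]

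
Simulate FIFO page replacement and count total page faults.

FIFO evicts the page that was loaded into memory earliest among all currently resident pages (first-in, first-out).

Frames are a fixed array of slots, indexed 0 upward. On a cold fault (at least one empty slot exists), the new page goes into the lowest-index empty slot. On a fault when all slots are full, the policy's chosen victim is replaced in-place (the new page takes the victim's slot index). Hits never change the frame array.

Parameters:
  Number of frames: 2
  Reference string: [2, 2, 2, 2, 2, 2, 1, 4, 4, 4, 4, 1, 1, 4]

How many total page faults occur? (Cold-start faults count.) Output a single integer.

Step 0: ref 2 → FAULT, frames=[2,-]
Step 1: ref 2 → HIT, frames=[2,-]
Step 2: ref 2 → HIT, frames=[2,-]
Step 3: ref 2 → HIT, frames=[2,-]
Step 4: ref 2 → HIT, frames=[2,-]
Step 5: ref 2 → HIT, frames=[2,-]
Step 6: ref 1 → FAULT, frames=[2,1]
Step 7: ref 4 → FAULT (evict 2), frames=[4,1]
Step 8: ref 4 → HIT, frames=[4,1]
Step 9: ref 4 → HIT, frames=[4,1]
Step 10: ref 4 → HIT, frames=[4,1]
Step 11: ref 1 → HIT, frames=[4,1]
Step 12: ref 1 → HIT, frames=[4,1]
Step 13: ref 4 → HIT, frames=[4,1]
Total faults: 3

Answer: 3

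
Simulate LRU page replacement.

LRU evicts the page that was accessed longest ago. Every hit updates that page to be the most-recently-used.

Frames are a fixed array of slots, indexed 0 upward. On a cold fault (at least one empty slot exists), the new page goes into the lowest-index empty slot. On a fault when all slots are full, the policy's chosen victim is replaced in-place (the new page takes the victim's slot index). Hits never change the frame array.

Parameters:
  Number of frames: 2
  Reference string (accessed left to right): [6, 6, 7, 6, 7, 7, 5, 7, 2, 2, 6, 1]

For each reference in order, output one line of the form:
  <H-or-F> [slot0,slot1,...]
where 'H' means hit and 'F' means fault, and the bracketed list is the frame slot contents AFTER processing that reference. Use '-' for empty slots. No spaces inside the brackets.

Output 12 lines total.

F [6,-]
H [6,-]
F [6,7]
H [6,7]
H [6,7]
H [6,7]
F [5,7]
H [5,7]
F [2,7]
H [2,7]
F [2,6]
F [1,6]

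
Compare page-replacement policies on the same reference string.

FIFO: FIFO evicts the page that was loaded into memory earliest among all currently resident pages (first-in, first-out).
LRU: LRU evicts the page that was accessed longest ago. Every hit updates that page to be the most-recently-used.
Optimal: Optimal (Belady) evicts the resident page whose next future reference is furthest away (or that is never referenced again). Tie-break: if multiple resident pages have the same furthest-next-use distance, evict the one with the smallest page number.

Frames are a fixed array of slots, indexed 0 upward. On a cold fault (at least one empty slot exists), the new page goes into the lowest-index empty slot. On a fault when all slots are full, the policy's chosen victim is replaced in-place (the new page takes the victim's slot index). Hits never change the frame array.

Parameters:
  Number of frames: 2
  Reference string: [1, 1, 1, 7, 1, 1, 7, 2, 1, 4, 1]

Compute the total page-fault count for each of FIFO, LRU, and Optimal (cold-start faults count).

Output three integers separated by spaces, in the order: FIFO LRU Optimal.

Answer: 5 5 4

Derivation:
--- FIFO ---
  step 0: ref 1 -> FAULT, frames=[1,-] (faults so far: 1)
  step 1: ref 1 -> HIT, frames=[1,-] (faults so far: 1)
  step 2: ref 1 -> HIT, frames=[1,-] (faults so far: 1)
  step 3: ref 7 -> FAULT, frames=[1,7] (faults so far: 2)
  step 4: ref 1 -> HIT, frames=[1,7] (faults so far: 2)
  step 5: ref 1 -> HIT, frames=[1,7] (faults so far: 2)
  step 6: ref 7 -> HIT, frames=[1,7] (faults so far: 2)
  step 7: ref 2 -> FAULT, evict 1, frames=[2,7] (faults so far: 3)
  step 8: ref 1 -> FAULT, evict 7, frames=[2,1] (faults so far: 4)
  step 9: ref 4 -> FAULT, evict 2, frames=[4,1] (faults so far: 5)
  step 10: ref 1 -> HIT, frames=[4,1] (faults so far: 5)
  FIFO total faults: 5
--- LRU ---
  step 0: ref 1 -> FAULT, frames=[1,-] (faults so far: 1)
  step 1: ref 1 -> HIT, frames=[1,-] (faults so far: 1)
  step 2: ref 1 -> HIT, frames=[1,-] (faults so far: 1)
  step 3: ref 7 -> FAULT, frames=[1,7] (faults so far: 2)
  step 4: ref 1 -> HIT, frames=[1,7] (faults so far: 2)
  step 5: ref 1 -> HIT, frames=[1,7] (faults so far: 2)
  step 6: ref 7 -> HIT, frames=[1,7] (faults so far: 2)
  step 7: ref 2 -> FAULT, evict 1, frames=[2,7] (faults so far: 3)
  step 8: ref 1 -> FAULT, evict 7, frames=[2,1] (faults so far: 4)
  step 9: ref 4 -> FAULT, evict 2, frames=[4,1] (faults so far: 5)
  step 10: ref 1 -> HIT, frames=[4,1] (faults so far: 5)
  LRU total faults: 5
--- Optimal ---
  step 0: ref 1 -> FAULT, frames=[1,-] (faults so far: 1)
  step 1: ref 1 -> HIT, frames=[1,-] (faults so far: 1)
  step 2: ref 1 -> HIT, frames=[1,-] (faults so far: 1)
  step 3: ref 7 -> FAULT, frames=[1,7] (faults so far: 2)
  step 4: ref 1 -> HIT, frames=[1,7] (faults so far: 2)
  step 5: ref 1 -> HIT, frames=[1,7] (faults so far: 2)
  step 6: ref 7 -> HIT, frames=[1,7] (faults so far: 2)
  step 7: ref 2 -> FAULT, evict 7, frames=[1,2] (faults so far: 3)
  step 8: ref 1 -> HIT, frames=[1,2] (faults so far: 3)
  step 9: ref 4 -> FAULT, evict 2, frames=[1,4] (faults so far: 4)
  step 10: ref 1 -> HIT, frames=[1,4] (faults so far: 4)
  Optimal total faults: 4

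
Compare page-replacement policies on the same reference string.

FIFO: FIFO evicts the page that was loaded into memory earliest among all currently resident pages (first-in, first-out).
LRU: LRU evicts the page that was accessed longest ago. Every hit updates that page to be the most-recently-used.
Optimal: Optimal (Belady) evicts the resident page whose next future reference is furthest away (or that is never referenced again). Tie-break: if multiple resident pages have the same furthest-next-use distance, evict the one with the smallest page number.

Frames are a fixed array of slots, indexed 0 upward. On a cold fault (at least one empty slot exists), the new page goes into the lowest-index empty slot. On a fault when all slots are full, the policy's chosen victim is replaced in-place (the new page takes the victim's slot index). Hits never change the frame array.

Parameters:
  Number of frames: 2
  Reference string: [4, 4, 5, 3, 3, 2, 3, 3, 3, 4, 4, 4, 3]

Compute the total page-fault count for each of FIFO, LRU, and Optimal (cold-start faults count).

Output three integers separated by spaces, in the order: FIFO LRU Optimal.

Answer: 6 5 5

Derivation:
--- FIFO ---
  step 0: ref 4 -> FAULT, frames=[4,-] (faults so far: 1)
  step 1: ref 4 -> HIT, frames=[4,-] (faults so far: 1)
  step 2: ref 5 -> FAULT, frames=[4,5] (faults so far: 2)
  step 3: ref 3 -> FAULT, evict 4, frames=[3,5] (faults so far: 3)
  step 4: ref 3 -> HIT, frames=[3,5] (faults so far: 3)
  step 5: ref 2 -> FAULT, evict 5, frames=[3,2] (faults so far: 4)
  step 6: ref 3 -> HIT, frames=[3,2] (faults so far: 4)
  step 7: ref 3 -> HIT, frames=[3,2] (faults so far: 4)
  step 8: ref 3 -> HIT, frames=[3,2] (faults so far: 4)
  step 9: ref 4 -> FAULT, evict 3, frames=[4,2] (faults so far: 5)
  step 10: ref 4 -> HIT, frames=[4,2] (faults so far: 5)
  step 11: ref 4 -> HIT, frames=[4,2] (faults so far: 5)
  step 12: ref 3 -> FAULT, evict 2, frames=[4,3] (faults so far: 6)
  FIFO total faults: 6
--- LRU ---
  step 0: ref 4 -> FAULT, frames=[4,-] (faults so far: 1)
  step 1: ref 4 -> HIT, frames=[4,-] (faults so far: 1)
  step 2: ref 5 -> FAULT, frames=[4,5] (faults so far: 2)
  step 3: ref 3 -> FAULT, evict 4, frames=[3,5] (faults so far: 3)
  step 4: ref 3 -> HIT, frames=[3,5] (faults so far: 3)
  step 5: ref 2 -> FAULT, evict 5, frames=[3,2] (faults so far: 4)
  step 6: ref 3 -> HIT, frames=[3,2] (faults so far: 4)
  step 7: ref 3 -> HIT, frames=[3,2] (faults so far: 4)
  step 8: ref 3 -> HIT, frames=[3,2] (faults so far: 4)
  step 9: ref 4 -> FAULT, evict 2, frames=[3,4] (faults so far: 5)
  step 10: ref 4 -> HIT, frames=[3,4] (faults so far: 5)
  step 11: ref 4 -> HIT, frames=[3,4] (faults so far: 5)
  step 12: ref 3 -> HIT, frames=[3,4] (faults so far: 5)
  LRU total faults: 5
--- Optimal ---
  step 0: ref 4 -> FAULT, frames=[4,-] (faults so far: 1)
  step 1: ref 4 -> HIT, frames=[4,-] (faults so far: 1)
  step 2: ref 5 -> FAULT, frames=[4,5] (faults so far: 2)
  step 3: ref 3 -> FAULT, evict 5, frames=[4,3] (faults so far: 3)
  step 4: ref 3 -> HIT, frames=[4,3] (faults so far: 3)
  step 5: ref 2 -> FAULT, evict 4, frames=[2,3] (faults so far: 4)
  step 6: ref 3 -> HIT, frames=[2,3] (faults so far: 4)
  step 7: ref 3 -> HIT, frames=[2,3] (faults so far: 4)
  step 8: ref 3 -> HIT, frames=[2,3] (faults so far: 4)
  step 9: ref 4 -> FAULT, evict 2, frames=[4,3] (faults so far: 5)
  step 10: ref 4 -> HIT, frames=[4,3] (faults so far: 5)
  step 11: ref 4 -> HIT, frames=[4,3] (faults so far: 5)
  step 12: ref 3 -> HIT, frames=[4,3] (faults so far: 5)
  Optimal total faults: 5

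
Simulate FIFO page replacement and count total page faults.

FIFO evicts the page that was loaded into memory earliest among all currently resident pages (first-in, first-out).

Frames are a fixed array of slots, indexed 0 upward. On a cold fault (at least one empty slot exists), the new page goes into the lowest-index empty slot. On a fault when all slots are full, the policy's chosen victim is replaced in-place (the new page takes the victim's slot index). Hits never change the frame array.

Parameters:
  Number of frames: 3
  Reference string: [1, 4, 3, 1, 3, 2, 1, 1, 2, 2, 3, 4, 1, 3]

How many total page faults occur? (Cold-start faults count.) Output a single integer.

Step 0: ref 1 → FAULT, frames=[1,-,-]
Step 1: ref 4 → FAULT, frames=[1,4,-]
Step 2: ref 3 → FAULT, frames=[1,4,3]
Step 3: ref 1 → HIT, frames=[1,4,3]
Step 4: ref 3 → HIT, frames=[1,4,3]
Step 5: ref 2 → FAULT (evict 1), frames=[2,4,3]
Step 6: ref 1 → FAULT (evict 4), frames=[2,1,3]
Step 7: ref 1 → HIT, frames=[2,1,3]
Step 8: ref 2 → HIT, frames=[2,1,3]
Step 9: ref 2 → HIT, frames=[2,1,3]
Step 10: ref 3 → HIT, frames=[2,1,3]
Step 11: ref 4 → FAULT (evict 3), frames=[2,1,4]
Step 12: ref 1 → HIT, frames=[2,1,4]
Step 13: ref 3 → FAULT (evict 2), frames=[3,1,4]
Total faults: 7

Answer: 7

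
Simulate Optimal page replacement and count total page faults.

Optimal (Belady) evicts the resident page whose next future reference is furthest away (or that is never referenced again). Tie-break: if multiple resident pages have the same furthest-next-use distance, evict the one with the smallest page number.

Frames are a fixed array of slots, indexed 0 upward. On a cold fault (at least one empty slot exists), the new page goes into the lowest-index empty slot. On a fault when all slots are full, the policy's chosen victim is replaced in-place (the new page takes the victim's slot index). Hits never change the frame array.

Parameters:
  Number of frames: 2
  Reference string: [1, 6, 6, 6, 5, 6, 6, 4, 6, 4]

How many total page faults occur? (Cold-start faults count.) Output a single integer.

Answer: 4

Derivation:
Step 0: ref 1 → FAULT, frames=[1,-]
Step 1: ref 6 → FAULT, frames=[1,6]
Step 2: ref 6 → HIT, frames=[1,6]
Step 3: ref 6 → HIT, frames=[1,6]
Step 4: ref 5 → FAULT (evict 1), frames=[5,6]
Step 5: ref 6 → HIT, frames=[5,6]
Step 6: ref 6 → HIT, frames=[5,6]
Step 7: ref 4 → FAULT (evict 5), frames=[4,6]
Step 8: ref 6 → HIT, frames=[4,6]
Step 9: ref 4 → HIT, frames=[4,6]
Total faults: 4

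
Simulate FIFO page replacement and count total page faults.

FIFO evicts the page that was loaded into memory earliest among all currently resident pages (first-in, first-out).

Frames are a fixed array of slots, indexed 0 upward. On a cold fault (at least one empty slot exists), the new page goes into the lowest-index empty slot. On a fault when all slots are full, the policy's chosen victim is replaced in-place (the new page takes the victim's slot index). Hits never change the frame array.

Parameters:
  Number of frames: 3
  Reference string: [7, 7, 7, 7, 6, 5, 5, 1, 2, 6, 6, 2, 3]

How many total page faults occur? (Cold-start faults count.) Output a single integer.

Step 0: ref 7 → FAULT, frames=[7,-,-]
Step 1: ref 7 → HIT, frames=[7,-,-]
Step 2: ref 7 → HIT, frames=[7,-,-]
Step 3: ref 7 → HIT, frames=[7,-,-]
Step 4: ref 6 → FAULT, frames=[7,6,-]
Step 5: ref 5 → FAULT, frames=[7,6,5]
Step 6: ref 5 → HIT, frames=[7,6,5]
Step 7: ref 1 → FAULT (evict 7), frames=[1,6,5]
Step 8: ref 2 → FAULT (evict 6), frames=[1,2,5]
Step 9: ref 6 → FAULT (evict 5), frames=[1,2,6]
Step 10: ref 6 → HIT, frames=[1,2,6]
Step 11: ref 2 → HIT, frames=[1,2,6]
Step 12: ref 3 → FAULT (evict 1), frames=[3,2,6]
Total faults: 7

Answer: 7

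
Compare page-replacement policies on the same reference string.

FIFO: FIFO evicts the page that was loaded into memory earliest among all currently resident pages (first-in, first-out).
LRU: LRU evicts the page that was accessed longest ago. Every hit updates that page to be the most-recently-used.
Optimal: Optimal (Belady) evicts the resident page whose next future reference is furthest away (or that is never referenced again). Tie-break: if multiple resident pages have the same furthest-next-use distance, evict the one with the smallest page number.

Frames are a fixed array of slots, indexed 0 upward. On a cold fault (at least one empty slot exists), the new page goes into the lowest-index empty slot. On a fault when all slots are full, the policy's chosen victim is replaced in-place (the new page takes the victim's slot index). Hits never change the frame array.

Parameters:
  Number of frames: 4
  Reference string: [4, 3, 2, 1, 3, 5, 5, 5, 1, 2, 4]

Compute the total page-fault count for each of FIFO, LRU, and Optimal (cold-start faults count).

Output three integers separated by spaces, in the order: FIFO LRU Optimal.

Answer: 6 6 5

Derivation:
--- FIFO ---
  step 0: ref 4 -> FAULT, frames=[4,-,-,-] (faults so far: 1)
  step 1: ref 3 -> FAULT, frames=[4,3,-,-] (faults so far: 2)
  step 2: ref 2 -> FAULT, frames=[4,3,2,-] (faults so far: 3)
  step 3: ref 1 -> FAULT, frames=[4,3,2,1] (faults so far: 4)
  step 4: ref 3 -> HIT, frames=[4,3,2,1] (faults so far: 4)
  step 5: ref 5 -> FAULT, evict 4, frames=[5,3,2,1] (faults so far: 5)
  step 6: ref 5 -> HIT, frames=[5,3,2,1] (faults so far: 5)
  step 7: ref 5 -> HIT, frames=[5,3,2,1] (faults so far: 5)
  step 8: ref 1 -> HIT, frames=[5,3,2,1] (faults so far: 5)
  step 9: ref 2 -> HIT, frames=[5,3,2,1] (faults so far: 5)
  step 10: ref 4 -> FAULT, evict 3, frames=[5,4,2,1] (faults so far: 6)
  FIFO total faults: 6
--- LRU ---
  step 0: ref 4 -> FAULT, frames=[4,-,-,-] (faults so far: 1)
  step 1: ref 3 -> FAULT, frames=[4,3,-,-] (faults so far: 2)
  step 2: ref 2 -> FAULT, frames=[4,3,2,-] (faults so far: 3)
  step 3: ref 1 -> FAULT, frames=[4,3,2,1] (faults so far: 4)
  step 4: ref 3 -> HIT, frames=[4,3,2,1] (faults so far: 4)
  step 5: ref 5 -> FAULT, evict 4, frames=[5,3,2,1] (faults so far: 5)
  step 6: ref 5 -> HIT, frames=[5,3,2,1] (faults so far: 5)
  step 7: ref 5 -> HIT, frames=[5,3,2,1] (faults so far: 5)
  step 8: ref 1 -> HIT, frames=[5,3,2,1] (faults so far: 5)
  step 9: ref 2 -> HIT, frames=[5,3,2,1] (faults so far: 5)
  step 10: ref 4 -> FAULT, evict 3, frames=[5,4,2,1] (faults so far: 6)
  LRU total faults: 6
--- Optimal ---
  step 0: ref 4 -> FAULT, frames=[4,-,-,-] (faults so far: 1)
  step 1: ref 3 -> FAULT, frames=[4,3,-,-] (faults so far: 2)
  step 2: ref 2 -> FAULT, frames=[4,3,2,-] (faults so far: 3)
  step 3: ref 1 -> FAULT, frames=[4,3,2,1] (faults so far: 4)
  step 4: ref 3 -> HIT, frames=[4,3,2,1] (faults so far: 4)
  step 5: ref 5 -> FAULT, evict 3, frames=[4,5,2,1] (faults so far: 5)
  step 6: ref 5 -> HIT, frames=[4,5,2,1] (faults so far: 5)
  step 7: ref 5 -> HIT, frames=[4,5,2,1] (faults so far: 5)
  step 8: ref 1 -> HIT, frames=[4,5,2,1] (faults so far: 5)
  step 9: ref 2 -> HIT, frames=[4,5,2,1] (faults so far: 5)
  step 10: ref 4 -> HIT, frames=[4,5,2,1] (faults so far: 5)
  Optimal total faults: 5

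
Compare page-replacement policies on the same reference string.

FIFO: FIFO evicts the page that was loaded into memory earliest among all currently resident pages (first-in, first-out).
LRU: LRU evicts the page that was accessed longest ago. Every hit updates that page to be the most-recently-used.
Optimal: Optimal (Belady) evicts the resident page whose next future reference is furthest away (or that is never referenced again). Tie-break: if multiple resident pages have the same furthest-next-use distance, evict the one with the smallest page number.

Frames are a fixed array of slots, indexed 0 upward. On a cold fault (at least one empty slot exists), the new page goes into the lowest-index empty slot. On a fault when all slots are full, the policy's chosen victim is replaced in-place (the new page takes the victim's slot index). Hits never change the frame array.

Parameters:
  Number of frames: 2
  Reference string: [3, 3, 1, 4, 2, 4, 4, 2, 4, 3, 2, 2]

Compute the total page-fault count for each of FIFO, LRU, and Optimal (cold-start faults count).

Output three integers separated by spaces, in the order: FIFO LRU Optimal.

--- FIFO ---
  step 0: ref 3 -> FAULT, frames=[3,-] (faults so far: 1)
  step 1: ref 3 -> HIT, frames=[3,-] (faults so far: 1)
  step 2: ref 1 -> FAULT, frames=[3,1] (faults so far: 2)
  step 3: ref 4 -> FAULT, evict 3, frames=[4,1] (faults so far: 3)
  step 4: ref 2 -> FAULT, evict 1, frames=[4,2] (faults so far: 4)
  step 5: ref 4 -> HIT, frames=[4,2] (faults so far: 4)
  step 6: ref 4 -> HIT, frames=[4,2] (faults so far: 4)
  step 7: ref 2 -> HIT, frames=[4,2] (faults so far: 4)
  step 8: ref 4 -> HIT, frames=[4,2] (faults so far: 4)
  step 9: ref 3 -> FAULT, evict 4, frames=[3,2] (faults so far: 5)
  step 10: ref 2 -> HIT, frames=[3,2] (faults so far: 5)
  step 11: ref 2 -> HIT, frames=[3,2] (faults so far: 5)
  FIFO total faults: 5
--- LRU ---
  step 0: ref 3 -> FAULT, frames=[3,-] (faults so far: 1)
  step 1: ref 3 -> HIT, frames=[3,-] (faults so far: 1)
  step 2: ref 1 -> FAULT, frames=[3,1] (faults so far: 2)
  step 3: ref 4 -> FAULT, evict 3, frames=[4,1] (faults so far: 3)
  step 4: ref 2 -> FAULT, evict 1, frames=[4,2] (faults so far: 4)
  step 5: ref 4 -> HIT, frames=[4,2] (faults so far: 4)
  step 6: ref 4 -> HIT, frames=[4,2] (faults so far: 4)
  step 7: ref 2 -> HIT, frames=[4,2] (faults so far: 4)
  step 8: ref 4 -> HIT, frames=[4,2] (faults so far: 4)
  step 9: ref 3 -> FAULT, evict 2, frames=[4,3] (faults so far: 5)
  step 10: ref 2 -> FAULT, evict 4, frames=[2,3] (faults so far: 6)
  step 11: ref 2 -> HIT, frames=[2,3] (faults so far: 6)
  LRU total faults: 6
--- Optimal ---
  step 0: ref 3 -> FAULT, frames=[3,-] (faults so far: 1)
  step 1: ref 3 -> HIT, frames=[3,-] (faults so far: 1)
  step 2: ref 1 -> FAULT, frames=[3,1] (faults so far: 2)
  step 3: ref 4 -> FAULT, evict 1, frames=[3,4] (faults so far: 3)
  step 4: ref 2 -> FAULT, evict 3, frames=[2,4] (faults so far: 4)
  step 5: ref 4 -> HIT, frames=[2,4] (faults so far: 4)
  step 6: ref 4 -> HIT, frames=[2,4] (faults so far: 4)
  step 7: ref 2 -> HIT, frames=[2,4] (faults so far: 4)
  step 8: ref 4 -> HIT, frames=[2,4] (faults so far: 4)
  step 9: ref 3 -> FAULT, evict 4, frames=[2,3] (faults so far: 5)
  step 10: ref 2 -> HIT, frames=[2,3] (faults so far: 5)
  step 11: ref 2 -> HIT, frames=[2,3] (faults so far: 5)
  Optimal total faults: 5

Answer: 5 6 5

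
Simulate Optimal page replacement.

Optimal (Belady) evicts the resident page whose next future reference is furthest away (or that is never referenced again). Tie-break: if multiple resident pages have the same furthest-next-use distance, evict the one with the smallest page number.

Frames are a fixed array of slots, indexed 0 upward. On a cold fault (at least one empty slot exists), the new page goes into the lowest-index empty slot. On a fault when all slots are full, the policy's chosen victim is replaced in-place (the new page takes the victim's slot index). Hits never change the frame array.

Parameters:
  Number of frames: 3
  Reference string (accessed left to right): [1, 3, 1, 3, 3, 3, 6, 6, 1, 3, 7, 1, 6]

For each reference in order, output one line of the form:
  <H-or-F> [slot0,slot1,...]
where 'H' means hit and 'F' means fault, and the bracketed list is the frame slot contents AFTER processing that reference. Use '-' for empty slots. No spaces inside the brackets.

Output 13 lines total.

F [1,-,-]
F [1,3,-]
H [1,3,-]
H [1,3,-]
H [1,3,-]
H [1,3,-]
F [1,3,6]
H [1,3,6]
H [1,3,6]
H [1,3,6]
F [1,7,6]
H [1,7,6]
H [1,7,6]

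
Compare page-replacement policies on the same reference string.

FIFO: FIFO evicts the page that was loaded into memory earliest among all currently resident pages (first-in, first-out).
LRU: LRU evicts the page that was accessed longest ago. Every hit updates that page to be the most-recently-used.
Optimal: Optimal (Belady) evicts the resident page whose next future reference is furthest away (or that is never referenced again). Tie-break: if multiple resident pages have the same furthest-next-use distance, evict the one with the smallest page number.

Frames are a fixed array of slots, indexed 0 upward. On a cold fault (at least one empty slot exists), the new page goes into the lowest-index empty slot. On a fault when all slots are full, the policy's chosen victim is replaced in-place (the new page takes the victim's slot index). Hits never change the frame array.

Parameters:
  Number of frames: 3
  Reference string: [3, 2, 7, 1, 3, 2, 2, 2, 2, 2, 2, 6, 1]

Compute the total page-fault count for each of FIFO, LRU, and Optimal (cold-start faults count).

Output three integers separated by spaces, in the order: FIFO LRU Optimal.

Answer: 8 8 5

Derivation:
--- FIFO ---
  step 0: ref 3 -> FAULT, frames=[3,-,-] (faults so far: 1)
  step 1: ref 2 -> FAULT, frames=[3,2,-] (faults so far: 2)
  step 2: ref 7 -> FAULT, frames=[3,2,7] (faults so far: 3)
  step 3: ref 1 -> FAULT, evict 3, frames=[1,2,7] (faults so far: 4)
  step 4: ref 3 -> FAULT, evict 2, frames=[1,3,7] (faults so far: 5)
  step 5: ref 2 -> FAULT, evict 7, frames=[1,3,2] (faults so far: 6)
  step 6: ref 2 -> HIT, frames=[1,3,2] (faults so far: 6)
  step 7: ref 2 -> HIT, frames=[1,3,2] (faults so far: 6)
  step 8: ref 2 -> HIT, frames=[1,3,2] (faults so far: 6)
  step 9: ref 2 -> HIT, frames=[1,3,2] (faults so far: 6)
  step 10: ref 2 -> HIT, frames=[1,3,2] (faults so far: 6)
  step 11: ref 6 -> FAULT, evict 1, frames=[6,3,2] (faults so far: 7)
  step 12: ref 1 -> FAULT, evict 3, frames=[6,1,2] (faults so far: 8)
  FIFO total faults: 8
--- LRU ---
  step 0: ref 3 -> FAULT, frames=[3,-,-] (faults so far: 1)
  step 1: ref 2 -> FAULT, frames=[3,2,-] (faults so far: 2)
  step 2: ref 7 -> FAULT, frames=[3,2,7] (faults so far: 3)
  step 3: ref 1 -> FAULT, evict 3, frames=[1,2,7] (faults so far: 4)
  step 4: ref 3 -> FAULT, evict 2, frames=[1,3,7] (faults so far: 5)
  step 5: ref 2 -> FAULT, evict 7, frames=[1,3,2] (faults so far: 6)
  step 6: ref 2 -> HIT, frames=[1,3,2] (faults so far: 6)
  step 7: ref 2 -> HIT, frames=[1,3,2] (faults so far: 6)
  step 8: ref 2 -> HIT, frames=[1,3,2] (faults so far: 6)
  step 9: ref 2 -> HIT, frames=[1,3,2] (faults so far: 6)
  step 10: ref 2 -> HIT, frames=[1,3,2] (faults so far: 6)
  step 11: ref 6 -> FAULT, evict 1, frames=[6,3,2] (faults so far: 7)
  step 12: ref 1 -> FAULT, evict 3, frames=[6,1,2] (faults so far: 8)
  LRU total faults: 8
--- Optimal ---
  step 0: ref 3 -> FAULT, frames=[3,-,-] (faults so far: 1)
  step 1: ref 2 -> FAULT, frames=[3,2,-] (faults so far: 2)
  step 2: ref 7 -> FAULT, frames=[3,2,7] (faults so far: 3)
  step 3: ref 1 -> FAULT, evict 7, frames=[3,2,1] (faults so far: 4)
  step 4: ref 3 -> HIT, frames=[3,2,1] (faults so far: 4)
  step 5: ref 2 -> HIT, frames=[3,2,1] (faults so far: 4)
  step 6: ref 2 -> HIT, frames=[3,2,1] (faults so far: 4)
  step 7: ref 2 -> HIT, frames=[3,2,1] (faults so far: 4)
  step 8: ref 2 -> HIT, frames=[3,2,1] (faults so far: 4)
  step 9: ref 2 -> HIT, frames=[3,2,1] (faults so far: 4)
  step 10: ref 2 -> HIT, frames=[3,2,1] (faults so far: 4)
  step 11: ref 6 -> FAULT, evict 2, frames=[3,6,1] (faults so far: 5)
  step 12: ref 1 -> HIT, frames=[3,6,1] (faults so far: 5)
  Optimal total faults: 5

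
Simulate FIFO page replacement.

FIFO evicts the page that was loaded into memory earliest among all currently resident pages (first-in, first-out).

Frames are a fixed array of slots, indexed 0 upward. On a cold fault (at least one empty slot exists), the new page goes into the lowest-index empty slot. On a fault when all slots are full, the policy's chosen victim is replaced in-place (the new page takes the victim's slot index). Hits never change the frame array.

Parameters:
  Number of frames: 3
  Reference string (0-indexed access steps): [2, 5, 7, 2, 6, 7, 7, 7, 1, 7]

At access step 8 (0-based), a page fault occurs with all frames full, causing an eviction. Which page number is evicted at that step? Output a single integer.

Answer: 5

Derivation:
Step 0: ref 2 -> FAULT, frames=[2,-,-]
Step 1: ref 5 -> FAULT, frames=[2,5,-]
Step 2: ref 7 -> FAULT, frames=[2,5,7]
Step 3: ref 2 -> HIT, frames=[2,5,7]
Step 4: ref 6 -> FAULT, evict 2, frames=[6,5,7]
Step 5: ref 7 -> HIT, frames=[6,5,7]
Step 6: ref 7 -> HIT, frames=[6,5,7]
Step 7: ref 7 -> HIT, frames=[6,5,7]
Step 8: ref 1 -> FAULT, evict 5, frames=[6,1,7]
At step 8: evicted page 5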